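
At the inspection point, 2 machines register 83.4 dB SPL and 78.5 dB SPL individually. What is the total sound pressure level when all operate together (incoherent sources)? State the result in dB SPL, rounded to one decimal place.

For uncorrelated sources the intensities add, so convert each level to linear form, sum, and take 10·log₁₀ of the total.
Σ 10^(L/10) = 10^(83.4/10) + 10^(78.5/10) = 2.896e+08.
L_total = 10·log₁₀(2.896e+08) = 84.62 dB SPL.

84.6 dB SPL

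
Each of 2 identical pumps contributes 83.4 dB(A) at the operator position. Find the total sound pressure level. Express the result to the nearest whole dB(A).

N identical incoherent sources raise the level by 10·log₁₀ N.
L_total = 83.4 + 10·log₁₀(2) = 83.4 + 3.010 = 86.41 dB(A).

86 dB(A)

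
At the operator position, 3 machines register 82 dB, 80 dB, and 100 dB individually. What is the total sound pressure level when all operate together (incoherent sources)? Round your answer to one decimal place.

100.1 dB

Incoherent sources combine by intensity addition: L_total = 10·log₁₀(Σ 10^(L_i/10)).
Σ 10^(L/10) = 10^(82/10) + 10^(80/10) + 10^(100/10) = 1.026e+10.
L_total = 10·log₁₀(1.026e+10) = 100.11 dB.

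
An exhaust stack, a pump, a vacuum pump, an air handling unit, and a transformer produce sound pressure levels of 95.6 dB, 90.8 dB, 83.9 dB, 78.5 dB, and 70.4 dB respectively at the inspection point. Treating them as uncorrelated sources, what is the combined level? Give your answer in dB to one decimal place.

97.1 dB

Incoherent sources combine by intensity addition: L_total = 10·log₁₀(Σ 10^(L_i/10)).
Σ 10^(L/10) = 10^(95.6/10) + 10^(90.8/10) + 10^(83.9/10) + 10^(78.5/10) + 10^(70.4/10) = 5.160e+09.
L_total = 10·log₁₀(5.160e+09) = 97.13 dB.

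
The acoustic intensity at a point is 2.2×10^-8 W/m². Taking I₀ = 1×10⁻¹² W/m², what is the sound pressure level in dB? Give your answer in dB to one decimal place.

43.4 dB

I/I₀ = 2.2×10^-8/10⁻¹² = 2.2×10^4, and L = 10·log₁₀(I/I₀).
L = 10·(0.3424 + 4) = 43.42 dB.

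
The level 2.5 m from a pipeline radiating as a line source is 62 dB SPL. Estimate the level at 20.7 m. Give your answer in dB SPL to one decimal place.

52.8 dB SPL

Cylindrical spreading from a line source gives a 10·log₁₀(r₂/r₁) drop.
L₂ = 62 − 10·log₁₀(20.7/2.5) = 62 − 9.180 = 52.82 dB SPL.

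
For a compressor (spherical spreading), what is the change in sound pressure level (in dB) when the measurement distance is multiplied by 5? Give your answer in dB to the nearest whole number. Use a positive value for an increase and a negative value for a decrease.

Point-source spreading: ΔL = −20·log₁₀(r₂/r₁).
ΔL = −20·log₁₀(5) = -13.98 dB.

-14 dB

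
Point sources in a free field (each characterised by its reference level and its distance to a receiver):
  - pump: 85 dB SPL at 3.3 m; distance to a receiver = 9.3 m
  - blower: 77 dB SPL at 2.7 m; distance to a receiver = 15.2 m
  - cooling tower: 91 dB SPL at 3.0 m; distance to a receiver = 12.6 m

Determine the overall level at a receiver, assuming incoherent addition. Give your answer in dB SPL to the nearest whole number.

81 dB SPL

Apply inverse-square spreading to bring every level to the receiver, then sum 10^(L/10).
pump: 85 − 20·log₁₀(9.3/3.3) = 85 − 9.00 = 76.00 dB SPL.
blower: 77 − 20·log₁₀(15.2/2.7) = 77 − 15.01 = 61.99 dB SPL.
cooling tower: 91 − 20·log₁₀(12.6/3.0) = 91 − 12.46 = 78.54 dB SPL.
Σ 10^(L/10) = 1.128e+08 → L_total = 10·log₁₀(1.128e+08) = 80.52 dB SPL.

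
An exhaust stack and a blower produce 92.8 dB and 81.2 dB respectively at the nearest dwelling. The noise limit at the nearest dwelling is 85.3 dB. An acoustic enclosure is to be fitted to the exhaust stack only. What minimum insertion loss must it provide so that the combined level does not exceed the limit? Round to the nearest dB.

The untreated sources together contribute 10^(81.2/10) = 1.318e+08, i.e. 81.20 dB.
To meet 85.3 dB overall, the treated exhaust stack may contribute at most 10^(85.3/10) − 1.318e+08 = 2.070e+08, i.e. 83.16 dB.
So the exhaust stack must be reduced from 92.8 to 83.16 dB: IL = 9.64 dB.

10 dB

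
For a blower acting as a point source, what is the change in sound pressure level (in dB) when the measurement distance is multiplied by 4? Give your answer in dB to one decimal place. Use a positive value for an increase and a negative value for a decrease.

-12.0 dB

A point source loses 6 dB per doubling of distance; generally ΔL = −20·log₁₀(r₂/r₁).
ΔL = −20·log₁₀(4) = -12.04 dB.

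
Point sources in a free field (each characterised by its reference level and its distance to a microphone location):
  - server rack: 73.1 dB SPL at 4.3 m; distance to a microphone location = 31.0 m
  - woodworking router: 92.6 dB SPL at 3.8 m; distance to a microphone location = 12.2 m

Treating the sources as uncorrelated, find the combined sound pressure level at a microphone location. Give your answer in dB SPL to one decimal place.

First find each source's level at the receiver (point-source: −20·log₁₀(r/r_ref)), then combine on an intensity basis.
server rack: 73.1 − 20·log₁₀(31.0/4.3) = 73.1 − 17.16 = 55.94 dB SPL.
woodworking router: 92.6 − 20·log₁₀(12.2/3.8) = 92.6 − 10.13 = 82.47 dB SPL.
Σ 10^(L/10) = 1.769e+08 → L_total = 10·log₁₀(1.769e+08) = 82.48 dB SPL.

82.5 dB SPL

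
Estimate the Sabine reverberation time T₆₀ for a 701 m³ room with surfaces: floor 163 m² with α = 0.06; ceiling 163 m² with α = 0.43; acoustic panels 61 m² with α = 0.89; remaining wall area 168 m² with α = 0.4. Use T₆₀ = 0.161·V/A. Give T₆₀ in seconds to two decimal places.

Summing Sᵢαᵢ: 163·0.06 + 163·0.43 + 61·0.89 + 168·0.4 = 201.36 m².
T₆₀ = 0.161·V/A = 0.161·701/201.36 = 0.560 s.

0.56 s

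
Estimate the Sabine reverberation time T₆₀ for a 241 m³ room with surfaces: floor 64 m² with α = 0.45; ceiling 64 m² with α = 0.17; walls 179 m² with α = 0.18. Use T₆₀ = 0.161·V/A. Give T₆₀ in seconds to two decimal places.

Summing Sᵢαᵢ: 64·0.45 + 64·0.17 + 179·0.18 = 71.90 m².
T₆₀ = 0.161·V/A = 0.161·241/71.90 = 0.540 s.

0.54 s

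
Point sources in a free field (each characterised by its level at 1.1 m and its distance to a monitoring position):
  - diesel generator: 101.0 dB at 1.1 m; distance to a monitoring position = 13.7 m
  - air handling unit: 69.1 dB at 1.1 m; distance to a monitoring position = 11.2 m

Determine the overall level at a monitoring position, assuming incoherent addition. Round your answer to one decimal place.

Apply inverse-square spreading to bring every level to the receiver, then sum 10^(L/10).
diesel generator: 101.0 − 20·log₁₀(13.7/1.1) = 101.0 − 21.91 = 79.09 dB.
air handling unit: 69.1 − 20·log₁₀(11.2/1.1) = 69.1 − 20.16 = 48.94 dB.
Σ 10^(L/10) = 8.124e+07 → L_total = 10·log₁₀(8.124e+07) = 79.10 dB.

79.1 dB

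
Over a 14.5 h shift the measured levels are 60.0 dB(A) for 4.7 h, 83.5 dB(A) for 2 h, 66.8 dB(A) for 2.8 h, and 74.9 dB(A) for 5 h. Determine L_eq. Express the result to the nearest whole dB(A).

76 dB(A)

L_eq = 10·log₁₀[(1/T)·Σ tᵢ·10^(Lᵢ/10)] with T = 14.5 h.
Σ tᵢ·10^(Lᵢ/10) = 4.7·10^(60.0/10) + 2·10^(83.5/10) + 2.8·10^(66.8/10) + 5·10^(74.9/10) = 6.204e+08.
L_eq = 10·log₁₀(6.204e+08/14.5) = 76.31 dB(A).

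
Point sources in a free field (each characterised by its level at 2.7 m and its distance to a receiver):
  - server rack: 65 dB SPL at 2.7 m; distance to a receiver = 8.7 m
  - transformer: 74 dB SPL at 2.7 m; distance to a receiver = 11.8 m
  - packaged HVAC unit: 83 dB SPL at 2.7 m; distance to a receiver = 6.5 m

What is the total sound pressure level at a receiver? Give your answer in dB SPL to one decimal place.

First find each source's level at the receiver (point-source: −20·log₁₀(r/r_ref)), then combine on an intensity basis.
server rack: 65 − 20·log₁₀(8.7/2.7) = 65 − 10.16 = 54.84 dB SPL.
transformer: 74 − 20·log₁₀(11.8/2.7) = 74 − 12.81 = 61.19 dB SPL.
packaged HVAC unit: 83 − 20·log₁₀(6.5/2.7) = 83 − 7.63 = 75.37 dB SPL.
Σ 10^(L/10) = 3.605e+07 → L_total = 10·log₁₀(3.605e+07) = 75.57 dB SPL.

75.6 dB SPL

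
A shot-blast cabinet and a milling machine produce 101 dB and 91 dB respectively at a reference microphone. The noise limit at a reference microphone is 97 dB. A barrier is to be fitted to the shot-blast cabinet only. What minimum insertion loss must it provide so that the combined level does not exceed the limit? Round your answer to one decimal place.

Everything except the shot-blast cabinet sums to 10^(91/10) = 1.259e+09 in linear terms, 91.00 dB.
The limit corresponds to 10^(97/10) = 5.012e+09; subtracting the fixed part leaves 3.753e+09 for the shot-blast cabinet, i.e. 95.74 dB.
Required insertion loss = 101 − 95.74 = 5.26 dB.

5.3 dB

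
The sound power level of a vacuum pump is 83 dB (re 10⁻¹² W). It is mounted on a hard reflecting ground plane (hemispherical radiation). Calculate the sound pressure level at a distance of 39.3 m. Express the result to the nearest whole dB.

43 dB

L_p = L_w − 10·log₁₀(2π·r²) with r = 39.3 m.
2π·r² = 9704 m², 10·log₁₀ of that is 39.870 dB.
L_p = 83 − 39.870 = 43.13 dB.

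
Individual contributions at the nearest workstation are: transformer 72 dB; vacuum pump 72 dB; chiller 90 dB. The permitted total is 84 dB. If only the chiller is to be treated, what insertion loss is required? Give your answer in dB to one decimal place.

The untreated sources together contribute 10^(72/10) + 10^(72/10) = 3.170e+07, i.e. 75.01 dB.
The limit corresponds to 10^(84/10) = 2.512e+08; subtracting the fixed part leaves 2.195e+08 for the chiller, i.e. 83.41 dB.
Required insertion loss = 90 − 83.41 = 6.59 dB.

6.6 dB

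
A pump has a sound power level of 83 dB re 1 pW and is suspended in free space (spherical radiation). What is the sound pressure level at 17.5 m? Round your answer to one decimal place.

Free-field spherical radiation: L_p = L_w − 10·log₁₀(4π·r²), r = 17.5 m.
4π·r² = 3848 m², 10·log₁₀ of that is 35.853 dB.
L_p = 83 − 35.853 = 47.15 dB.

47.1 dB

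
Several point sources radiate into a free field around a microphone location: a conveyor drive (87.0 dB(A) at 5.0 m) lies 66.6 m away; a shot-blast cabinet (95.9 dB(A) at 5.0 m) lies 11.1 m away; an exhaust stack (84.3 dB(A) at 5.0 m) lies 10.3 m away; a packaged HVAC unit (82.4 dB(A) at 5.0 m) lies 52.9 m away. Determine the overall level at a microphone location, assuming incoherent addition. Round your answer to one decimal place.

89.3 dB(A)

Apply inverse-square spreading to bring every level to the receiver, then sum 10^(L/10).
conveyor drive: 87.0 − 20·log₁₀(66.6/5.0) = 87.0 − 22.49 = 64.51 dB(A).
shot-blast cabinet: 95.9 − 20·log₁₀(11.1/5.0) = 95.9 − 6.93 = 88.97 dB(A).
exhaust stack: 84.3 − 20·log₁₀(10.3/5.0) = 84.3 − 6.28 = 78.02 dB(A).
packaged HVAC unit: 82.4 − 20·log₁₀(52.9/5.0) = 82.4 − 20.49 = 61.91 dB(A).
Σ 10^(L/10) = 8.572e+08 → L_total = 10·log₁₀(8.572e+08) = 89.33 dB(A).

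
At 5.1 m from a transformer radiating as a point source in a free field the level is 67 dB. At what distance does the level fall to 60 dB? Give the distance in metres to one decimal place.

Point-source spreading drops the level by 20·log₁₀(r₂/r₁); inverting, r₂/r₁ = 10^(ΔL/20).
r₂ = 5.1·10^((67−60)/20) = 5.1·10^(7.0/20) = 11.42 m.

11.4 m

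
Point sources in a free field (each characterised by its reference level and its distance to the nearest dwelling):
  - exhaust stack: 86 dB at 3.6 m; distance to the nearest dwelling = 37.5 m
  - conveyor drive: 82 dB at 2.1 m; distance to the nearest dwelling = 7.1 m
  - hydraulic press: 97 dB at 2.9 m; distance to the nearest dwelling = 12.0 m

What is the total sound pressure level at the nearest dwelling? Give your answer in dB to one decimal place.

Apply inverse-square spreading to bring every level to the receiver, then sum 10^(L/10).
exhaust stack: 86 − 20·log₁₀(37.5/3.6) = 86 − 20.35 = 65.65 dB.
conveyor drive: 82 − 20·log₁₀(7.1/2.1) = 82 − 10.58 = 71.42 dB.
hydraulic press: 97 − 20·log₁₀(12.0/2.9) = 97 − 12.34 = 84.66 dB.
Σ 10^(L/10) = 3.102e+08 → L_total = 10·log₁₀(3.102e+08) = 84.92 dB.

84.9 dB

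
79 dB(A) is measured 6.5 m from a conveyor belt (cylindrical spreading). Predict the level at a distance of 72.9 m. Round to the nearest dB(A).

Cylindrical spreading from a line source gives a 10·log₁₀(r₂/r₁) drop.
L₂ = 79 − 10·log₁₀(72.9/6.5) = 79 − 10.498 = 68.50 dB(A).

69 dB(A)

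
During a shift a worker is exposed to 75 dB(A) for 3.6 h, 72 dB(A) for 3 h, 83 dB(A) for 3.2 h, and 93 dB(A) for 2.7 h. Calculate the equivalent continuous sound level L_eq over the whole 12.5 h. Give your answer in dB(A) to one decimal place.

86.9 dB(A)

The energy average is taken in the linear domain: L_eq = 10·log₁₀[(Σ tᵢ·10^(Lᵢ/10))/T], T = 12.5 h.
Σ tᵢ·10^(Lᵢ/10) = 3.6·10^(75/10) + 3·10^(72/10) + 3.2·10^(83/10) + 2.7·10^(93/10) = 6.187e+09.
L_eq = 10·log₁₀(6.187e+09/12.5) = 86.95 dB(A).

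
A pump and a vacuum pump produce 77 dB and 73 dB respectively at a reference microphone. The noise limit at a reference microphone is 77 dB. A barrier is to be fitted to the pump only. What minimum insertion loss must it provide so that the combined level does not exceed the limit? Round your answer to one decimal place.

2.2 dB

Fixed contribution from the other source: Σ 10^(L/10) = 10^(73/10) = 1.995e+07 (73.00 dB).
The limit corresponds to 10^(77/10) = 5.012e+07; subtracting the fixed part leaves 3.017e+07 for the pump, i.e. 74.80 dB.
So the pump must be reduced from 77 to 74.80 dB: IL = 2.20 dB.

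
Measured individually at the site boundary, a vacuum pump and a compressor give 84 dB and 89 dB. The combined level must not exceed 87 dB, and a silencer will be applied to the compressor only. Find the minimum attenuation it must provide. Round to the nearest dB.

5 dB

Fixed contribution from the other source: Σ 10^(L/10) = 10^(84/10) = 2.512e+08 (84.00 dB).
To meet 87 dB overall, the treated compressor may contribute at most 10^(87/10) − 2.512e+08 = 2.500e+08, i.e. 83.98 dB.
So the compressor must be reduced from 89 to 83.98 dB: IL = 5.02 dB.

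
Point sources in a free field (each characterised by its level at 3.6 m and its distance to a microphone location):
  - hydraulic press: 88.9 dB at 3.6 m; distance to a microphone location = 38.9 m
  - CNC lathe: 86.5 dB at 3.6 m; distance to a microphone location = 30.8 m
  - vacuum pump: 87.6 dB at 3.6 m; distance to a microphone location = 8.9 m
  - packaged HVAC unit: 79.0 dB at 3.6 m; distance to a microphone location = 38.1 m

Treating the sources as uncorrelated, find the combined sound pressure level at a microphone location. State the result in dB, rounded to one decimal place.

First find each source's level at the receiver (point-source: −20·log₁₀(r/r_ref)), then combine on an intensity basis.
hydraulic press: 88.9 − 20·log₁₀(38.9/3.6) = 88.9 − 20.67 = 68.23 dB.
CNC lathe: 86.5 − 20·log₁₀(30.8/3.6) = 86.5 − 18.64 = 67.86 dB.
vacuum pump: 87.6 − 20·log₁₀(8.9/3.6) = 87.6 − 7.86 = 79.74 dB.
packaged HVAC unit: 79.0 − 20·log₁₀(38.1/3.6) = 79.0 − 20.49 = 58.51 dB.
Σ 10^(L/10) = 1.076e+08 → L_total = 10·log₁₀(1.076e+08) = 80.32 dB.

80.3 dB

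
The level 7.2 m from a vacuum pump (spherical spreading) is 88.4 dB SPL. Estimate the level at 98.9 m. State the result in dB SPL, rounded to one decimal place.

65.6 dB SPL

For a point source, L₂ = L₁ − 20·log₁₀(r₂/r₁).
L₂ = 88.4 − 20·log₁₀(98.9/7.2) = 88.4 − 22.757 = 65.64 dB SPL.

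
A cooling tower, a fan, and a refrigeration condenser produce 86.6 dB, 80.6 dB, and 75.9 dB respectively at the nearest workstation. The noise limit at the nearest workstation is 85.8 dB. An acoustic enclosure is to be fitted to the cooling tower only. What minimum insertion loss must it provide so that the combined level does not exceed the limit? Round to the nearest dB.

Everything except the cooling tower sums to 10^(80.6/10) + 10^(75.9/10) = 1.537e+08 in linear terms, 81.87 dB.
To meet 85.8 dB overall, the treated cooling tower may contribute at most 10^(85.8/10) − 1.537e+08 = 2.265e+08, i.e. 83.55 dB.
Required insertion loss = 86.6 − 83.55 = 3.05 dB.

3 dB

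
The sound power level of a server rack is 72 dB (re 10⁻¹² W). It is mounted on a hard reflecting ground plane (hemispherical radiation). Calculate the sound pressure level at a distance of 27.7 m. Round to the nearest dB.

Free-field hemispherical radiation: L_p = L_w − 10·log₁₀(2π·r²), r = 27.7 m.
2π·r² = 4821 m², 10·log₁₀ of that is 36.831 dB.
L_p = 72 − 36.831 = 35.17 dB.

35 dB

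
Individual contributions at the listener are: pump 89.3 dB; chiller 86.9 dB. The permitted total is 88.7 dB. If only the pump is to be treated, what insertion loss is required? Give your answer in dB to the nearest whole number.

5 dB

The untreated sources together contribute 10^(86.9/10) = 4.898e+08, i.e. 86.90 dB.
The limit corresponds to 10^(88.7/10) = 7.413e+08; subtracting the fixed part leaves 2.515e+08 for the pump, i.e. 84.01 dB.
Required insertion loss = 89.3 − 84.01 = 5.29 dB.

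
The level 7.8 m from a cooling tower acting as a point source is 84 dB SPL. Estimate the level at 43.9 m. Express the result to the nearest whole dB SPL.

69 dB SPL

For a point source, L₂ = L₁ − 20·log₁₀(r₂/r₁).
L₂ = 84 − 20·log₁₀(43.9/7.8) = 84 − 15.007 = 68.99 dB SPL.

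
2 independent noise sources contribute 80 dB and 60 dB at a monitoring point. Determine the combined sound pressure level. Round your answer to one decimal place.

For uncorrelated sources the intensities add, so convert each level to linear form, sum, and take 10·log₁₀ of the total.
Σ 10^(L/10) = 10^(80/10) + 10^(60/10) = 1.010e+08.
L_total = 10·log₁₀(1.010e+08) = 80.04 dB.

80.0 dB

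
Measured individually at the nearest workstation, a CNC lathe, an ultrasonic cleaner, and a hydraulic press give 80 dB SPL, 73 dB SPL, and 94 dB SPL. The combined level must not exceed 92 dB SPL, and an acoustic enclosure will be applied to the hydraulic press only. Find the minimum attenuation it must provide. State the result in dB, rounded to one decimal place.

Everything except the hydraulic press sums to 10^(80/10) + 10^(73/10) = 1.200e+08 in linear terms, 80.79 dB SPL.
The limit corresponds to 10^(92/10) = 1.585e+09; subtracting the fixed part leaves 1.465e+09 for the hydraulic press, i.e. 91.66 dB SPL.
Required insertion loss = 94 − 91.66 = 2.34 dB.

2.3 dB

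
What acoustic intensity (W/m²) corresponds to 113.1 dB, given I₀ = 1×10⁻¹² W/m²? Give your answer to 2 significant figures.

0.20 W/m²

I = I₀·10^(L/10) = 10⁻¹² × 10^(113.1/10) = 10^(-0.690).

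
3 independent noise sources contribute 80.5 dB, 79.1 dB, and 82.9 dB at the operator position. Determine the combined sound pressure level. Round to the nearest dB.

For uncorrelated sources the intensities add, so convert each level to linear form, sum, and take 10·log₁₀ of the total.
Σ 10^(L/10) = 10^(80.5/10) + 10^(79.1/10) + 10^(82.9/10) = 3.885e+08.
L_total = 10·log₁₀(3.885e+08) = 85.89 dB.

86 dB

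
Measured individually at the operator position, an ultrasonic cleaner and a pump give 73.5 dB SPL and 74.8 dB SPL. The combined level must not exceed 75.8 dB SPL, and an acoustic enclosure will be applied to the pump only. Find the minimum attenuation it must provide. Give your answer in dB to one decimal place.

The untreated sources together contribute 10^(73.5/10) = 2.239e+07, i.e. 73.50 dB SPL.
The limit corresponds to 10^(75.8/10) = 3.802e+07; subtracting the fixed part leaves 1.563e+07 for the pump, i.e. 71.94 dB SPL.
Required insertion loss = 74.8 − 71.94 = 2.86 dB.

2.9 dB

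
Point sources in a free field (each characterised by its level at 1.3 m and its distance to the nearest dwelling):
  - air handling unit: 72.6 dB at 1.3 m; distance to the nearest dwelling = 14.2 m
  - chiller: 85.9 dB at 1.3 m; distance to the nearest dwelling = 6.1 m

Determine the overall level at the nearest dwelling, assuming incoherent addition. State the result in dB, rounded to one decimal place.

Propagate each source to the receiver with L = L_ref − 20·log₁₀(r/r_ref), then add intensities.
air handling unit: 72.6 − 20·log₁₀(14.2/1.3) = 72.6 − 20.77 = 51.83 dB.
chiller: 85.9 − 20·log₁₀(6.1/1.3) = 85.9 − 13.43 = 72.47 dB.
Σ 10^(L/10) = 1.782e+07 → L_total = 10·log₁₀(1.782e+07) = 72.51 dB.

72.5 dB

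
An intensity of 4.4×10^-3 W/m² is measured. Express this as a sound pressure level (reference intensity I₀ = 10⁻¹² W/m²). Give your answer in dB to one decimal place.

96.4 dB

Dividing by I₀ shifts the exponent by 12: I/I₀ = 4.4×10^9.
L = 10·(0.6435 + 9) = 96.43 dB.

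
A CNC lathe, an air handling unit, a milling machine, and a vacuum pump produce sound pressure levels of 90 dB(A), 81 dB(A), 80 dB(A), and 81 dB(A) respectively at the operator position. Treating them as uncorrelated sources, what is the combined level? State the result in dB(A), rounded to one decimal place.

For uncorrelated sources the intensities add, so convert each level to linear form, sum, and take 10·log₁₀ of the total.
Σ 10^(L/10) = 10^(90/10) + 10^(81/10) + 10^(80/10) + 10^(81/10) = 1.352e+09.
L_total = 10·log₁₀(1.352e+09) = 91.31 dB(A).

91.3 dB(A)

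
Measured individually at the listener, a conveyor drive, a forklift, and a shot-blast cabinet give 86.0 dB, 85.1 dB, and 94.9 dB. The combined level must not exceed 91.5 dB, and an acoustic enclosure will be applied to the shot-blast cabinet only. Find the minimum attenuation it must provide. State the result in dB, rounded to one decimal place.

6.5 dB

Fixed contribution from the other sources: Σ 10^(L/10) = 10^(86.0/10) + 10^(85.1/10) = 7.217e+08 (88.58 dB).
The limit corresponds to 10^(91.5/10) = 1.413e+09; subtracting the fixed part leaves 6.908e+08 for the shot-blast cabinet, i.e. 88.39 dB.
Required insertion loss = 94.9 − 88.39 = 6.51 dB.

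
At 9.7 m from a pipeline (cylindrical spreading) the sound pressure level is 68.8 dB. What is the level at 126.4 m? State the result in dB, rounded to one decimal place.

Cylindrical spreading from a line source gives a 10·log₁₀(r₂/r₁) drop.
L₂ = 68.8 − 10·log₁₀(126.4/9.7) = 68.8 − 11.150 = 57.65 dB.

57.7 dB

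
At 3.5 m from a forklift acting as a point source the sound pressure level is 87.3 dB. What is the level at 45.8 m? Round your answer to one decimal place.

For a point source, L₂ = L₁ − 20·log₁₀(r₂/r₁).
L₂ = 87.3 − 20·log₁₀(45.8/3.5) = 87.3 − 22.336 = 64.96 dB.

65.0 dB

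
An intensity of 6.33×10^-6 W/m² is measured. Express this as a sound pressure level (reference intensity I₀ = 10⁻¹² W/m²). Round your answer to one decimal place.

Dividing by I₀ shifts the exponent by 12: I/I₀ = 6.33×10^6.
L = 10·(0.8014 + 6) = 68.01 dB.

68.0 dB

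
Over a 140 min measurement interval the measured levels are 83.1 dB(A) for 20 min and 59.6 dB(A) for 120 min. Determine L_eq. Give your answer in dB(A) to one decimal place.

74.8 dB(A)

L_eq = 10·log₁₀[(1/T)·Σ tᵢ·10^(Lᵢ/10)] with T = 140 min.
Σ tᵢ·10^(Lᵢ/10) = 20·10^(83.1/10) + 120·10^(59.6/10) = 4.193e+09.
L_eq = 10·log₁₀(4.193e+09/140) = 74.76 dB(A).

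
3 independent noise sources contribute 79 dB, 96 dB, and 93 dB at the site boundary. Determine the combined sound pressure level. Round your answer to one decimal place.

Incoherent sources combine by intensity addition: L_total = 10·log₁₀(Σ 10^(L_i/10)).
Σ 10^(L/10) = 10^(79/10) + 10^(96/10) + 10^(93/10) = 6.056e+09.
L_total = 10·log₁₀(6.056e+09) = 97.82 dB.

97.8 dB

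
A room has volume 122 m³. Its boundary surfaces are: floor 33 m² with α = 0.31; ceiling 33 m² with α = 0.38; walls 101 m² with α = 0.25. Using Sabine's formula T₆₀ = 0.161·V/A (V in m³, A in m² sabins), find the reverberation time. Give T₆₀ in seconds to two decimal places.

A = Σ Sᵢαᵢ = 33·0.31 + 33·0.38 + 101·0.25 = 48.02 m².
T₆₀ = 0.161 × 122 / 48.02 = 0.409 s.

0.41 s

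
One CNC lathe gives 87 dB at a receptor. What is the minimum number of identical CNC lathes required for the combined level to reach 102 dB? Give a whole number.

N identical sources give L₁ + 10·log₁₀ N, so require 10·log₁₀ N ≥ 102 − 87 = 15.0 dB.
N ≥ 10^(15.0/10) = 31.623, so N = 32.

32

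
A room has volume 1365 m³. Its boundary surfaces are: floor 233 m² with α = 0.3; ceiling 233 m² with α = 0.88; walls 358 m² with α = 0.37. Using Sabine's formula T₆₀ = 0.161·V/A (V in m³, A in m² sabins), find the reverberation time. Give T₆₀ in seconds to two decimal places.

Total absorption A = 233·0.3 + 233·0.88 + 358·0.37 = 407.40 m² sabins.
T₆₀ = 0.161·V/A = 0.161·1365/407.40 = 0.539 s.

0.54 s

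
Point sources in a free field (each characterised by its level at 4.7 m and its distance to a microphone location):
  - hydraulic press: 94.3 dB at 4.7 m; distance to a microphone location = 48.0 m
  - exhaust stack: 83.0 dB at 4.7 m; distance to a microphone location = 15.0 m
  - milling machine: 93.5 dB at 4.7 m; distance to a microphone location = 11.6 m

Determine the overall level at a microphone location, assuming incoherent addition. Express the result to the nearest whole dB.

First find each source's level at the receiver (point-source: −20·log₁₀(r/r_ref)), then combine on an intensity basis.
hydraulic press: 94.3 − 20·log₁₀(48.0/4.7) = 94.3 − 20.18 = 74.12 dB.
exhaust stack: 83.0 − 20·log₁₀(15.0/4.7) = 83.0 − 10.08 = 72.92 dB.
milling machine: 93.5 − 20·log₁₀(11.6/4.7) = 93.5 − 7.85 = 85.65 dB.
Σ 10^(L/10) = 4.129e+08 → L_total = 10·log₁₀(4.129e+08) = 86.16 dB.

86 dB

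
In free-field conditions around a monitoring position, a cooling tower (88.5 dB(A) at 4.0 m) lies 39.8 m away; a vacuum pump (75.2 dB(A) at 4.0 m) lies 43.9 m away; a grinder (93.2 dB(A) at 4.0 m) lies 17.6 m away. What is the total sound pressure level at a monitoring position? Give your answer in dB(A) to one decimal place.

80.6 dB(A)

Apply inverse-square spreading to bring every level to the receiver, then sum 10^(L/10).
cooling tower: 88.5 − 20·log₁₀(39.8/4.0) = 88.5 − 19.96 = 68.54 dB(A).
vacuum pump: 75.2 − 20·log₁₀(43.9/4.0) = 75.2 − 20.81 = 54.39 dB(A).
grinder: 93.2 − 20·log₁₀(17.6/4.0) = 93.2 − 12.87 = 80.33 dB(A).
Σ 10^(L/10) = 1.153e+08 → L_total = 10·log₁₀(1.153e+08) = 80.62 dB(A).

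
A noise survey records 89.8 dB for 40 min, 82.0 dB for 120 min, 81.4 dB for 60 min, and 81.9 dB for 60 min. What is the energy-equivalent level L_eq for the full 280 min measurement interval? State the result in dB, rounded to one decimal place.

The energy average is taken in the linear domain: L_eq = 10·log₁₀[(Σ tᵢ·10^(Lᵢ/10))/T], T = 280 min.
Σ tᵢ·10^(Lᵢ/10) = 40·10^(89.8/10) + 120·10^(82.0/10) + 60·10^(81.4/10) + 60·10^(81.9/10) = 7.479e+10.
L_eq = 10·log₁₀(7.479e+10/280) = 84.27 dB.

84.3 dB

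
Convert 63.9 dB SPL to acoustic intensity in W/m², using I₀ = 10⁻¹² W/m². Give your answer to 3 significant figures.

I/I₀ = 10^(63.9/10) = 2.455e+06, so I = 2.455e+06 × 10⁻¹² W/m².

2.45e-06 W/m²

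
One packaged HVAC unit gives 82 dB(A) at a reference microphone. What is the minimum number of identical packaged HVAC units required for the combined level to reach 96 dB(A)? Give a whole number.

Need L₁ + 10·log₁₀ N ≥ 96, i.e. log₁₀ N ≥ 1.40.
N ≥ 10^(14.0/10) = 25.119, so N = 26.

26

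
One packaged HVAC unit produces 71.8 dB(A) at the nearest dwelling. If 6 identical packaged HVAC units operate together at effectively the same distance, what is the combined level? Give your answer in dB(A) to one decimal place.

N identical incoherent sources raise the level by 10·log₁₀ N.
L_total = 71.8 + 10·log₁₀(6) = 71.8 + 7.782 = 79.58 dB(A).

79.6 dB(A)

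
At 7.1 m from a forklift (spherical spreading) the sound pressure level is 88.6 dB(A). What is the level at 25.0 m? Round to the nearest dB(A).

Point-source attenuation: ΔL = 20·log₁₀(r₂/r₁) = 20·log₁₀(25.0/7.1) = 10.934 dB.
L₂ = 88.6 − 20·log₁₀(25.0/7.1) = 88.6 − 10.934 = 77.67 dB(A).

78 dB(A)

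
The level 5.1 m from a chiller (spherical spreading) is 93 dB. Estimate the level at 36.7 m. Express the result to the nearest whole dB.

76 dB

Spherical spreading from a point source gives a 20·log₁₀(r₂/r₁) drop.
L₂ = 93 − 20·log₁₀(36.7/5.1) = 93 − 17.142 = 75.86 dB.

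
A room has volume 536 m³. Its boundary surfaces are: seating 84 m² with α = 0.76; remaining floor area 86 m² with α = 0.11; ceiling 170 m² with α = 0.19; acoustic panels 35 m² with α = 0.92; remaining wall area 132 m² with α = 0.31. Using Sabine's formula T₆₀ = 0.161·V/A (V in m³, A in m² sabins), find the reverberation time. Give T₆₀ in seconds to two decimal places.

Total absorption A = 84·0.76 + 86·0.11 + 170·0.19 + 35·0.92 + 132·0.31 = 178.72 m² sabins.
T₆₀ = 0.161 × 536 / 178.72 = 0.483 s.

0.48 s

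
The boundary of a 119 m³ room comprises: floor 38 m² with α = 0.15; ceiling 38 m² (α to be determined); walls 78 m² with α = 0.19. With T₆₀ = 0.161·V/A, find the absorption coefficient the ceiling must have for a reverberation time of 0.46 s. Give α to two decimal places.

0.56

A = 0.161·V/T₆₀ = 0.161·119/0.46 = 41.65 m² sabins.
Absorption from the other surfaces = 38·0.15 + 78·0.19 = 20.52 m², so the ceiling must supply 21.13 m² over 38 m².
α = 21.13/38 = 0.556.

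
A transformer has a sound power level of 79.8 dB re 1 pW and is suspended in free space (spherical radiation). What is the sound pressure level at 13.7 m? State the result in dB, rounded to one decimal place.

Free-field spherical radiation: L_p = L_w − 10·log₁₀(4π·r²), r = 13.7 m.
4π·r² = 2359 m², 10·log₁₀ of that is 33.727 dB.
L_p = 79.8 − 33.727 = 46.07 dB.

46.1 dB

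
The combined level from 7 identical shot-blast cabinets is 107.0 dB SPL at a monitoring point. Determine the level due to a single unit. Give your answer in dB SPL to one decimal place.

98.5 dB SPL

Dividing the total intensity by 7 lowers the level by 10·log₁₀ 7 = 8.451 dB: L₁ = 107.0 − 8.451.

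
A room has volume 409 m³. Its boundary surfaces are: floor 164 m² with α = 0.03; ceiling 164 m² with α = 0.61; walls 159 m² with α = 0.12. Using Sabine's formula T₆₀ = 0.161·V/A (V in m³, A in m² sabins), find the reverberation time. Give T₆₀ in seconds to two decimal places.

0.53 s

A = Σ Sᵢαᵢ = 164·0.03 + 164·0.61 + 159·0.12 = 124.04 m².
T₆₀ = 0.161 × 409 / 124.04 = 0.531 s.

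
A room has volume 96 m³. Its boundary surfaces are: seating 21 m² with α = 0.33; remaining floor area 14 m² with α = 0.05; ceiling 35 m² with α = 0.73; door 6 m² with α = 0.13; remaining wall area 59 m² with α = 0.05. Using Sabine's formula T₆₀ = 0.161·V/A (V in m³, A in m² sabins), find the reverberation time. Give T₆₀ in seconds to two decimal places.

0.42 s

Summing Sᵢαᵢ: 21·0.33 + 14·0.05 + 35·0.73 + 6·0.13 + 59·0.05 = 36.91 m².
T₆₀ = 0.161·V/A = 0.161·96/36.91 = 0.419 s.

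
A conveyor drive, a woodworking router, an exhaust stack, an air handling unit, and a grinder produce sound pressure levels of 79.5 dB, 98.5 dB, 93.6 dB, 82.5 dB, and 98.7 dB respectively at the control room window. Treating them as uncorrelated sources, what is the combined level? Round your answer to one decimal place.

102.3 dB

Incoherent sources combine by intensity addition: L_total = 10·log₁₀(Σ 10^(L_i/10)).
Σ 10^(L/10) = 10^(79.5/10) + 10^(98.5/10) + 10^(93.6/10) + 10^(82.5/10) + 10^(98.7/10) = 1.705e+10.
L_total = 10·log₁₀(1.705e+10) = 102.32 dB.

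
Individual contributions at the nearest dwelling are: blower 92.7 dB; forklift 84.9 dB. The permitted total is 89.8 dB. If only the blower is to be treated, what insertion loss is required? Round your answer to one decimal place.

The untreated sources together contribute 10^(84.9/10) = 3.090e+08, i.e. 84.90 dB.
To meet 89.8 dB overall, the treated blower may contribute at most 10^(89.8/10) − 3.090e+08 = 6.460e+08, i.e. 88.10 dB.
Required insertion loss = 92.7 − 88.10 = 4.60 dB.

4.6 dB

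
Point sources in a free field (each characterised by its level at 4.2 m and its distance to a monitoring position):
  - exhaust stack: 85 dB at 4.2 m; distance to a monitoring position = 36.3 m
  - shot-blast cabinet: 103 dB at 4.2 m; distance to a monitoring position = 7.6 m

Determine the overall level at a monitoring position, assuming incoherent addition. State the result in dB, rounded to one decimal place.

Apply inverse-square spreading to bring every level to the receiver, then sum 10^(L/10).
exhaust stack: 85 − 20·log₁₀(36.3/4.2) = 85 − 18.73 = 66.27 dB.
shot-blast cabinet: 103 − 20·log₁₀(7.6/4.2) = 103 − 5.15 = 97.85 dB.
Σ 10^(L/10) = 6.098e+09 → L_total = 10·log₁₀(6.098e+09) = 97.85 dB.

97.9 dB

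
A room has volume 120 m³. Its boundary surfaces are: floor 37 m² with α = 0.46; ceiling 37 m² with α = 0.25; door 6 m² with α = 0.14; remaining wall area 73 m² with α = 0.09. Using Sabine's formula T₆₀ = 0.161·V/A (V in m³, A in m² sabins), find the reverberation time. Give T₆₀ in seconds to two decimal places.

0.57 s

Total absorption A = 37·0.46 + 37·0.25 + 6·0.14 + 73·0.09 = 33.68 m² sabins.
T₆₀ = 0.161 × 120 / 33.68 = 0.574 s.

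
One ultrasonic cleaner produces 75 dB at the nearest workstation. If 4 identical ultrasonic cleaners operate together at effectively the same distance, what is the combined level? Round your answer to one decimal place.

81.0 dB

With 4 equal, uncorrelated contributions the intensity is 4× that of one unit, giving a rise of 10·log₁₀ 4.
L_total = 75 + 10·log₁₀(4) = 75 + 6.021 = 81.02 dB.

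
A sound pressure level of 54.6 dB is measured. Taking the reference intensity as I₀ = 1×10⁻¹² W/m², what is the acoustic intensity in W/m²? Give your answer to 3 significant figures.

2.88e-07 W/m²

I/I₀ = 10^(54.6/10) = 2.884e+05, so I = 2.884e+05 × 10⁻¹² W/m².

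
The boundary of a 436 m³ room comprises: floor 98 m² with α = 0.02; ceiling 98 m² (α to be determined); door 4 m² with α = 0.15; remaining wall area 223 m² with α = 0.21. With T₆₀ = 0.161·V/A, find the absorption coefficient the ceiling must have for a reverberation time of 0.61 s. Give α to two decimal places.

0.67

Required total absorption A = 0.161·436/0.61 = 115.08 m².
Absorption from the other surfaces = 98·0.02 + 4·0.15 + 223·0.21 = 49.39 m², so the ceiling must supply 65.69 m² over 98 m².
α = 65.69/98 = 0.670.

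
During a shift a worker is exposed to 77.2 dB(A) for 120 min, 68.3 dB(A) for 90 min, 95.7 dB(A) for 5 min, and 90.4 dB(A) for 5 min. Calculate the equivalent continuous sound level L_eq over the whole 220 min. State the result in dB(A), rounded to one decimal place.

81.5 dB(A)

L_eq = 10·log₁₀[(1/T)·Σ tᵢ·10^(Lᵢ/10)] with T = 220 min.
Σ tᵢ·10^(Lᵢ/10) = 120·10^(77.2/10) + 90·10^(68.3/10) + 5·10^(95.7/10) + 5·10^(90.4/10) = 3.097e+10.
L_eq = 10·log₁₀(3.097e+10/220) = 81.48 dB(A).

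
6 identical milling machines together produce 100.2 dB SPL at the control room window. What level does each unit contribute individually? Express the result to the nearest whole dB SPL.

For N identical incoherent sources L_total = L₁ + 10·log₁₀ N, so L₁ = 100.2 − 10·log₁₀(6) = 100.2 − 7.782.

92 dB SPL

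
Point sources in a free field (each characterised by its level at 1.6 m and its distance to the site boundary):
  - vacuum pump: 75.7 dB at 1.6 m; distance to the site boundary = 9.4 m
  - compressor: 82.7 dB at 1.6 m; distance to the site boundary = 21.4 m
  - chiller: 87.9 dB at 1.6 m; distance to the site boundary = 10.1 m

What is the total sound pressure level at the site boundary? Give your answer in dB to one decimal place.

Apply inverse-square spreading to bring every level to the receiver, then sum 10^(L/10).
vacuum pump: 75.7 − 20·log₁₀(9.4/1.6) = 75.7 − 15.38 = 60.32 dB.
compressor: 82.7 − 20·log₁₀(21.4/1.6) = 82.7 − 22.53 = 60.17 dB.
chiller: 87.9 − 20·log₁₀(10.1/1.6) = 87.9 − 16.00 = 71.90 dB.
Σ 10^(L/10) = 1.759e+07 → L_total = 10·log₁₀(1.759e+07) = 72.45 dB.

72.5 dB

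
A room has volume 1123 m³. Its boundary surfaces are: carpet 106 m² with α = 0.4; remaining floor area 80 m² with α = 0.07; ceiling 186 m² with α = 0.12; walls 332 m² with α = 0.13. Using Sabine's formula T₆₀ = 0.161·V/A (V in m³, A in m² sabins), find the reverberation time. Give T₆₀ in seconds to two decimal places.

A = Σ Sᵢαᵢ = 106·0.4 + 80·0.07 + 186·0.12 + 332·0.13 = 113.48 m².
T₆₀ = 0.161 × 1123 / 113.48 = 1.593 s.

1.59 s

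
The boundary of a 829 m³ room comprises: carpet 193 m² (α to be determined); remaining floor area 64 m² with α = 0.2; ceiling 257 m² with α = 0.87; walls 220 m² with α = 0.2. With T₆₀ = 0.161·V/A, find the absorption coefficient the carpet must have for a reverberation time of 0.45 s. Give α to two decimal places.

0.08

Required total absorption A = 0.161·829/0.45 = 296.60 m².
Absorption from the other surfaces = 64·0.2 + 257·0.87 + 220·0.2 = 280.39 m², so the carpet must supply 16.21 m² over 193 m².
α = 16.21/193 = 0.084.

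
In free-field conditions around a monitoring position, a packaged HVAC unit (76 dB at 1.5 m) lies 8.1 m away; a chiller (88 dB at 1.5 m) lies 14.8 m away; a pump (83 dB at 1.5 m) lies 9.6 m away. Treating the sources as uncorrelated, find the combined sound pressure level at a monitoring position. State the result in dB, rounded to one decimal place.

71.0 dB

Apply inverse-square spreading to bring every level to the receiver, then sum 10^(L/10).
packaged HVAC unit: 76 − 20·log₁₀(8.1/1.5) = 76 − 14.65 = 61.35 dB.
chiller: 88 − 20·log₁₀(14.8/1.5) = 88 − 19.88 = 68.12 dB.
pump: 83 − 20·log₁₀(9.6/1.5) = 83 − 16.12 = 66.88 dB.
Σ 10^(L/10) = 1.272e+07 → L_total = 10·log₁₀(1.272e+07) = 71.04 dB.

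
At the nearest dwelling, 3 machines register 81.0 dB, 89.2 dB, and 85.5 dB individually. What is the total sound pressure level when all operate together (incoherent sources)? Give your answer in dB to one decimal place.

91.2 dB

For uncorrelated sources the intensities add, so convert each level to linear form, sum, and take 10·log₁₀ of the total.
Σ 10^(L/10) = 10^(81.0/10) + 10^(89.2/10) + 10^(85.5/10) = 1.312e+09.
L_total = 10·log₁₀(1.312e+09) = 91.18 dB.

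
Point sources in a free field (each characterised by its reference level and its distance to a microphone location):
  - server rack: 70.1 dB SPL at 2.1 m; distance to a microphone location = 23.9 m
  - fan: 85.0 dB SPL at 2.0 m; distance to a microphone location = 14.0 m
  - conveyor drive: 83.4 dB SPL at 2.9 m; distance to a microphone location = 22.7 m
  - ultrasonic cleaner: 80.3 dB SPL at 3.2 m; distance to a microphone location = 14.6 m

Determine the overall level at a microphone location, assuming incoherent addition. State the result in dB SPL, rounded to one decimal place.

First find each source's level at the receiver (point-source: −20·log₁₀(r/r_ref)), then combine on an intensity basis.
server rack: 70.1 − 20·log₁₀(23.9/2.1) = 70.1 − 21.12 = 48.98 dB SPL.
fan: 85.0 − 20·log₁₀(14.0/2.0) = 85.0 − 16.90 = 68.10 dB SPL.
conveyor drive: 83.4 − 20·log₁₀(22.7/2.9) = 83.4 − 17.87 = 65.53 dB SPL.
ultrasonic cleaner: 80.3 − 20·log₁₀(14.6/3.2) = 80.3 − 13.18 = 67.12 dB SPL.
Σ 10^(L/10) = 1.525e+07 → L_total = 10·log₁₀(1.525e+07) = 71.83 dB SPL.

71.8 dB SPL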